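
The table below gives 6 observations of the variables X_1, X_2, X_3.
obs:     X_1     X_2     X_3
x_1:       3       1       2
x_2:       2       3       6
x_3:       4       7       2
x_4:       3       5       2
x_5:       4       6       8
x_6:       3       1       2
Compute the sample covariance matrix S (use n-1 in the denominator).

Step 1 — column means:
  mean(X_1) = (3 + 2 + 4 + 3 + 4 + 3) / 6 = 19/6 = 3.1667
  mean(X_2) = (1 + 3 + 7 + 5 + 6 + 1) / 6 = 23/6 = 3.8333
  mean(X_3) = (2 + 6 + 2 + 2 + 8 + 2) / 6 = 22/6 = 3.6667

Step 2 — sample covariance S[i,j] = (1/(n-1)) · Σ_k (x_{k,i} - mean_i) · (x_{k,j} - mean_j), with n-1 = 5.
  S[X_1,X_1] = ((-0.1667)·(-0.1667) + (-1.1667)·(-1.1667) + (0.8333)·(0.8333) + (-0.1667)·(-0.1667) + (0.8333)·(0.8333) + (-0.1667)·(-0.1667)) / 5 = 2.8333/5 = 0.5667
  S[X_1,X_2] = ((-0.1667)·(-2.8333) + (-1.1667)·(-0.8333) + (0.8333)·(3.1667) + (-0.1667)·(1.1667) + (0.8333)·(2.1667) + (-0.1667)·(-2.8333)) / 5 = 6.1667/5 = 1.2333
  S[X_1,X_3] = ((-0.1667)·(-1.6667) + (-1.1667)·(2.3333) + (0.8333)·(-1.6667) + (-0.1667)·(-1.6667) + (0.8333)·(4.3333) + (-0.1667)·(-1.6667)) / 5 = 0.3333/5 = 0.0667
  S[X_2,X_2] = ((-2.8333)·(-2.8333) + (-0.8333)·(-0.8333) + (3.1667)·(3.1667) + (1.1667)·(1.1667) + (2.1667)·(2.1667) + (-2.8333)·(-2.8333)) / 5 = 32.8333/5 = 6.5667
  S[X_2,X_3] = ((-2.8333)·(-1.6667) + (-0.8333)·(2.3333) + (3.1667)·(-1.6667) + (1.1667)·(-1.6667) + (2.1667)·(4.3333) + (-2.8333)·(-1.6667)) / 5 = 9.6667/5 = 1.9333
  S[X_3,X_3] = ((-1.6667)·(-1.6667) + (2.3333)·(2.3333) + (-1.6667)·(-1.6667) + (-1.6667)·(-1.6667) + (4.3333)·(4.3333) + (-1.6667)·(-1.6667)) / 5 = 35.3333/5 = 7.0667

S is symmetric (S[j,i] = S[i,j]). Assembling:

S = [[0.5667, 1.2333, 0.0667],
 [1.2333, 6.5667, 1.9333],
 [0.0667, 1.9333, 7.0667]]


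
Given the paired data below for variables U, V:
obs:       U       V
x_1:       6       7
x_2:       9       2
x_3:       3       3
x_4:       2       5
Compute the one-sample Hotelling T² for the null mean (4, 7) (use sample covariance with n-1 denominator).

Step 1 — sample mean vector:
  mean(U) = (6 + 9 + 3 + 2) / 4 = 20/4 = 5
  mean(V) = (7 + 2 + 3 + 5) / 4 = 17/4 = 4.25
  x̄ = (5, 4.25),  deviation x̄ - mu_0 = (5, 4.25) - (4, 7) = (1, -2.75).

Step 2 — sample covariance matrix, S[i,j] = (1/(n-1)) · Σ_k (x_{k,i} - mean_i) · (x_{k,j} - mean_j), divisor n-1 = 3:
  S[U,U] = ((1)·(1) + (4)·(4) + (-2)·(-2) + (-3)·(-3)) / 3 = 30/3 = 10
  S[U,V] = ((1)·(2.75) + (4)·(-2.25) + (-2)·(-1.25) + (-3)·(0.75)) / 3 = -6/3 = -2
  S[V,V] = ((2.75)·(2.75) + (-2.25)·(-2.25) + (-1.25)·(-1.25) + (0.75)·(0.75)) / 3 = 14.75/3 = 4.9167
  S = [[10, -2],
 [-2, 4.9167]].

Step 3 — invert S. det(S) = 10·4.9167 - (-2)² = 45.1667.
  S^{-1} = (1/det) · [[d, -b], [-b, a]] = [[0.1089, 0.0443],
 [0.0443, 0.2214]].

Step 4 — quadratic form (x̄ - mu_0)^T · S^{-1} · (x̄ - mu_0):
  S^{-1} · (x̄ - mu_0) = (-0.0129, -0.5646),
  (x̄ - mu_0)^T · [...] = (1)·(-0.0129) + (-2.75)·(-0.5646) = 1.5397.

Step 5 — scale by n: T² = 4 · 1.5397 = 6.1587.

T² ≈ 6.1587


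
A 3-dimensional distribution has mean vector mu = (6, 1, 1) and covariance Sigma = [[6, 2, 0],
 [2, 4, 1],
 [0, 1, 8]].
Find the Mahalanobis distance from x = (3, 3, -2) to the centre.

Step 1 — centre the observation: (x - mu) = (-3, 2, -3).

Step 2 — invert Sigma (cofactor / det for 3×3, or solve directly):
  Sigma^{-1} = [[0.2013, -0.1039, 0.013],
 [-0.1039, 0.3117, -0.039],
 [0.013, -0.039, 0.1299]].

Step 3 — form the quadratic (x - mu)^T · Sigma^{-1} · (x - mu):
  Sigma^{-1} · (x - mu) = (-0.8506, 1.0519, -0.5065).
  (x - mu)^T · [Sigma^{-1} · (x - mu)] = (-3)·(-0.8506) + (2)·(1.0519) + (-3)·(-0.5065) = 6.1753.

Step 4 — take square root: d = √(6.1753) ≈ 2.485.

d(x, mu) = √(6.1753) ≈ 2.485


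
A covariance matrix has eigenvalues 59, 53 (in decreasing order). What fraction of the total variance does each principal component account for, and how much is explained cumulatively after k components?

Step 1 — total variance = trace(Sigma) = Σ λ_i = 59 + 53 = 112.

Step 2 — fraction explained by component i = λ_i / Σ λ:
  PC1: 59/112 = 0.5268
  PC2: 53/112 = 0.4732

Step 3 — cumulative fraction after k components = (λ_1 + ... + λ_k) / Σ λ:
  k = 1: 59/112 = 0.5268
  k = 2: (59 + 53)/112 = 112/112 = 1

Summary (fraction, with percent):

explained: PC1 0.5268 (52.68%), PC2 0.4732 (47.32%);  cumulative: 0.5268, 1


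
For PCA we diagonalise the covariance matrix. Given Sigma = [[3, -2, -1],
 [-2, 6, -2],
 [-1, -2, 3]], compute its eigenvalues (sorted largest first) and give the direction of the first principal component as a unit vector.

Step 1 — characteristic polynomial p(λ) = det(λI - Sigma) = λ³ - tr·λ² + c_1·λ - det, where tr = trace, c_1 = sum of the principal 2×2 minors, det = det(Sigma):
  tr = 3 + 6 + 3 = 12,
  c_1 = (3·6 - (-2)²) + (3·3 - (-1)²) + (6·3 - (-2)²) = 14 + 8 + 14 = 36,
  det = 3·(6·3 - (-2)²) - (-2)·((-2)·3 - (-2)·(-1)) + (-1)·((-2)·(-2) - 6·(-1)) = 3·(14) - (-2)·(-8) + (-1)·(10) = 16.
  So p(λ) = λ³ - 12λ² + 36λ - 16.
Step 2 — look for an integer root (rational root theorem: any rational root is an integer divisor of 16). Testing λ = 4:
  p(4) = 64 - 192 + 144 - 16 = 0  ✓
  Dividing out (λ - 4): p(λ) = (λ - 4)(λ² - 8λ + 4).
Step 3 — remaining eigenvalues from the quadratic λ² - 8λ + 4 = 0:
  Δ = 8² - 4·4 = 64 - 16 = 48,  λ = (8 ± √48)/2 = (8 ± 6.9282)/2 ≈ 7.4641 or 0.5359.
  Sorted: λ_1 = 7.4641,  λ_2 = 4,  λ_3 = 0.5359  (check: sum = 12 = tr ✓).

Step 4 — unit eigenvector for λ_1 ≈ 7.4641: v spans the null space of (Sigma - λ_1 I), whose rows are
  r_1 = (-4.4641, -2, -1),  r_2 = (-2, -1.4641, -2),  r_3 = (-1, -2, -4.4641).
  v is orthogonal to every row, so take v ∝ r_1 × r_2 = ((-2)·(-2) - (-1)·(-1.4641), (-1)·(-2) - (-4.4641)·(-2), (-4.4641)·(-1.4641) - (-2)·(-2)) ≈ (2.5359, -6.9282, 2.5359).
  Let u = (2.5359, -6.9282, 2.5359).
  ||u|| = √((2.5359)² + (-6.9282)² + (2.5359)²) = √(60.8616) ≈ 7.8014,  v_1 = u/||u|| ≈ (0.3251, -0.8881, 0.3251) (||v_1|| = 1).

λ_1 = 7.4641,  λ_2 = 4,  λ_3 = 0.5359;  v_1 ≈ (0.3251, -0.8881, 0.3251)


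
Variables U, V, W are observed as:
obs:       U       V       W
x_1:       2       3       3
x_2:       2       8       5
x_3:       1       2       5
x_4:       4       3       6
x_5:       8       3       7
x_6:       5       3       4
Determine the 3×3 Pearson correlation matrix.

Step 1 — column means:
  mean(U) = (2 + 2 + 1 + 4 + 8 + 5) / 6 = 22/6 = 3.6667
  mean(V) = (3 + 8 + 2 + 3 + 3 + 3) / 6 = 22/6 = 3.6667
  mean(W) = (3 + 5 + 5 + 6 + 7 + 4) / 6 = 30/6 = 5

Step 2 — sample variances and covariances s[i,j] = (1/(n-1)) · Σ_k (x_{k,i} - mean_i) · (x_{k,j} - mean_j), with n-1 = 5:
  s[U,U] = ((-1.6667)·(-1.6667) + (-1.6667)·(-1.6667) + (-2.6667)·(-2.6667) + (0.3333)·(0.3333) + (4.3333)·(4.3333) + (1.3333)·(1.3333)) / 5 = 33.3333/5 = 6.6667
  s[U,V] = ((-1.6667)·(-0.6667) + (-1.6667)·(4.3333) + (-2.6667)·(-1.6667) + (0.3333)·(-0.6667) + (4.3333)·(-0.6667) + (1.3333)·(-0.6667)) / 5 = -5.6667/5 = -1.1333
  s[U,W] = ((-1.6667)·(-2) + (-1.6667)·(0) + (-2.6667)·(0) + (0.3333)·(1) + (4.3333)·(2) + (1.3333)·(-1)) / 5 = 11/5 = 2.2
  s[V,V] = ((-0.6667)·(-0.6667) + (4.3333)·(4.3333) + (-1.6667)·(-1.6667) + (-0.6667)·(-0.6667) + (-0.6667)·(-0.6667) + (-0.6667)·(-0.6667)) / 5 = 23.3333/5 = 4.6667
  s[V,W] = ((-0.6667)·(-2) + (4.3333)·(0) + (-1.6667)·(0) + (-0.6667)·(1) + (-0.6667)·(2) + (-0.6667)·(-1)) / 5 = 0/5 = 0
  s[W,W] = ((-2)·(-2) + (0)·(0) + (0)·(0) + (1)·(1) + (2)·(2) + (-1)·(-1)) / 5 = 10/5 = 2
  Sample standard deviations s_i = √(s[i,i]):
  s(U) = √(6.6667) = 2.582
  s(V) = √(4.6667) = 2.1602
  s(W) = √(2) = 1.4142

Step 3 — r_{ij} = s_{ij} / (s_i · s_j):
  r[U,U] = 1 (diagonal).
  r[U,V] = -1.1333 / (2.582 · 2.1602) = -1.1333 / 5.5777 = -0.2032
  r[U,W] = 2.2 / (2.582 · 1.4142) = 2.2 / 3.6515 = 0.6025
  r[V,V] = 1 (diagonal).
  r[V,W] = 0 / (2.1602 · 1.4142) = 0 / 3.0551 = 0
  r[W,W] = 1 (diagonal).

R is symmetric with unit diagonal. Assembling:

R = [[1, -0.2032, 0.6025],
 [-0.2032, 1, 0],
 [0.6025, 0, 1]]


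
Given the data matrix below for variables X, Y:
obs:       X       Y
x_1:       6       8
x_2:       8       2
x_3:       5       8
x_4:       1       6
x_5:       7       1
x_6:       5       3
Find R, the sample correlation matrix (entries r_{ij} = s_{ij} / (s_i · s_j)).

Step 1 — column means:
  mean(X) = (6 + 8 + 5 + 1 + 7 + 5) / 6 = 32/6 = 5.3333
  mean(Y) = (8 + 2 + 8 + 6 + 1 + 3) / 6 = 28/6 = 4.6667

Step 2 — sample variances and covariances s[i,j] = (1/(n-1)) · Σ_k (x_{k,i} - mean_i) · (x_{k,j} - mean_j), with n-1 = 5:
  s[X,X] = ((0.6667)·(0.6667) + (2.6667)·(2.6667) + (-0.3333)·(-0.3333) + (-4.3333)·(-4.3333) + (1.6667)·(1.6667) + (-0.3333)·(-0.3333)) / 5 = 29.3333/5 = 5.8667
  s[X,Y] = ((0.6667)·(3.3333) + (2.6667)·(-2.6667) + (-0.3333)·(3.3333) + (-4.3333)·(1.3333) + (1.6667)·(-3.6667) + (-0.3333)·(-1.6667)) / 5 = -17.3333/5 = -3.4667
  s[Y,Y] = ((3.3333)·(3.3333) + (-2.6667)·(-2.6667) + (3.3333)·(3.3333) + (1.3333)·(1.3333) + (-3.6667)·(-3.6667) + (-1.6667)·(-1.6667)) / 5 = 47.3333/5 = 9.4667
  Sample standard deviations s_i = √(s[i,i]):
  s(X) = √(5.8667) = 2.4221
  s(Y) = √(9.4667) = 3.0768

Step 3 — r_{ij} = s_{ij} / (s_i · s_j):
  r[X,X] = 1 (diagonal).
  r[X,Y] = -3.4667 / (2.4221 · 3.0768) = -3.4667 / 7.4524 = -0.4652
  r[Y,Y] = 1 (diagonal).

R is symmetric with unit diagonal. Assembling:

R = [[1, -0.4652],
 [-0.4652, 1]]


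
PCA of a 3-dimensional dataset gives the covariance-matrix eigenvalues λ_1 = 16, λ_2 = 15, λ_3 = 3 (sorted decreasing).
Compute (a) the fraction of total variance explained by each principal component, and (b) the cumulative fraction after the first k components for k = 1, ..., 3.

Step 1 — total variance = trace(Sigma) = Σ λ_i = 16 + 15 + 3 = 34.

Step 2 — fraction explained by component i = λ_i / Σ λ:
  PC1: 16/34 = 0.4706
  PC2: 15/34 = 0.4412
  PC3: 3/34 = 0.0882

Step 3 — cumulative fraction after k components = (λ_1 + ... + λ_k) / Σ λ:
  k = 1: 16/34 = 0.4706
  k = 2: (16 + 15)/34 = 31/34 = 0.9118
  k = 3: (16 + 15 + 3)/34 = 34/34 = 1

Summary (fraction, with percent):

explained: PC1 0.4706 (47.06%), PC2 0.4412 (44.12%), PC3 0.0882 (8.82%);  cumulative: 0.4706, 0.9118, 1


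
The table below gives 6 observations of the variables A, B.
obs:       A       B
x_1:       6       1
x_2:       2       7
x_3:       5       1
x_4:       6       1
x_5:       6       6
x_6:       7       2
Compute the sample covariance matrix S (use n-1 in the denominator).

Step 1 — column means:
  mean(A) = (6 + 2 + 5 + 6 + 6 + 7) / 6 = 32/6 = 5.3333
  mean(B) = (1 + 7 + 1 + 1 + 6 + 2) / 6 = 18/6 = 3

Step 2 — sample covariance S[i,j] = (1/(n-1)) · Σ_k (x_{k,i} - mean_i) · (x_{k,j} - mean_j), with n-1 = 5.
  S[A,A] = ((0.6667)·(0.6667) + (-3.3333)·(-3.3333) + (-0.3333)·(-0.3333) + (0.6667)·(0.6667) + (0.6667)·(0.6667) + (1.6667)·(1.6667)) / 5 = 15.3333/5 = 3.0667
  S[A,B] = ((0.6667)·(-2) + (-3.3333)·(4) + (-0.3333)·(-2) + (0.6667)·(-2) + (0.6667)·(3) + (1.6667)·(-1)) / 5 = -15/5 = -3
  S[B,B] = ((-2)·(-2) + (4)·(4) + (-2)·(-2) + (-2)·(-2) + (3)·(3) + (-1)·(-1)) / 5 = 38/5 = 7.6

S is symmetric (S[j,i] = S[i,j]). Assembling:

S = [[3.0667, -3],
 [-3, 7.6]]


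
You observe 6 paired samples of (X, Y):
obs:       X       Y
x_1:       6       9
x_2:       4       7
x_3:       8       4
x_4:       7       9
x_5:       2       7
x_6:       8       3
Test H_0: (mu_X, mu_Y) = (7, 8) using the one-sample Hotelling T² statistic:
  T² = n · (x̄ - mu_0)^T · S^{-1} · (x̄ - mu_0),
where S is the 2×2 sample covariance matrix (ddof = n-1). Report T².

Step 1 — sample mean vector:
  mean(X) = (6 + 4 + 8 + 7 + 2 + 8) / 6 = 35/6 = 5.8333
  mean(Y) = (9 + 7 + 4 + 9 + 7 + 3) / 6 = 39/6 = 6.5
  x̄ = (5.8333, 6.5),  deviation x̄ - mu_0 = (5.8333, 6.5) - (7, 8) = (-1.1667, -1.5).

Step 2 — sample covariance matrix, S[i,j] = (1/(n-1)) · Σ_k (x_{k,i} - mean_i) · (x_{k,j} - mean_j), divisor n-1 = 5:
  S[X,X] = ((0.1667)·(0.1667) + (-1.8333)·(-1.8333) + (2.1667)·(2.1667) + (1.1667)·(1.1667) + (-3.8333)·(-3.8333) + (2.1667)·(2.1667)) / 5 = 28.8333/5 = 5.7667
  S[X,Y] = ((0.1667)·(2.5) + (-1.8333)·(0.5) + (2.1667)·(-2.5) + (1.1667)·(2.5) + (-3.8333)·(0.5) + (2.1667)·(-3.5)) / 5 = -12.5/5 = -2.5
  S[Y,Y] = ((2.5)·(2.5) + (0.5)·(0.5) + (-2.5)·(-2.5) + (2.5)·(2.5) + (0.5)·(0.5) + (-3.5)·(-3.5)) / 5 = 31.5/5 = 6.3
  S = [[5.7667, -2.5],
 [-2.5, 6.3]].

Step 3 — invert S. det(S) = 5.7667·6.3 - (-2.5)² = 30.08.
  S^{-1} = (1/det) · [[d, -b], [-b, a]] = [[0.2094, 0.0831],
 [0.0831, 0.1917]].

Step 4 — quadratic form (x̄ - mu_0)^T · S^{-1} · (x̄ - mu_0):
  S^{-1} · (x̄ - mu_0) = (-0.369, -0.3845),
  (x̄ - mu_0)^T · [...] = (-1.1667)·(-0.369) + (-1.5)·(-0.3845) = 1.0073.

Step 5 — scale by n: T² = 6 · 1.0073 = 6.0439.

T² ≈ 6.0439


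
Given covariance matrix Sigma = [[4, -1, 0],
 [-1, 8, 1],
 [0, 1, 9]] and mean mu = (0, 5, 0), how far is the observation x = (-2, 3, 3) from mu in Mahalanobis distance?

Step 1 — centre the observation: (x - mu) = (-2, -2, 3).

Step 2 — invert Sigma (cofactor / det for 3×3, or solve directly):
  Sigma^{-1} = [[0.2582, 0.0327, -0.0036],
 [0.0327, 0.1309, -0.0145],
 [-0.0036, -0.0145, 0.1127]].

Step 3 — form the quadratic (x - mu)^T · Sigma^{-1} · (x - mu):
  Sigma^{-1} · (x - mu) = (-0.5927, -0.3709, 0.3745).
  (x - mu)^T · [Sigma^{-1} · (x - mu)] = (-2)·(-0.5927) + (-2)·(-0.3709) + (3)·(0.3745) = 3.0509.

Step 4 — take square root: d = √(3.0509) ≈ 1.7467.

d(x, mu) = √(3.0509) ≈ 1.7467


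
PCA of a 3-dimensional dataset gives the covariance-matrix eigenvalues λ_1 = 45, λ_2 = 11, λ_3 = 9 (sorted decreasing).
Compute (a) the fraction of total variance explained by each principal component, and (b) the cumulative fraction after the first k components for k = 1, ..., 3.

Step 1 — total variance = trace(Sigma) = Σ λ_i = 45 + 11 + 9 = 65.

Step 2 — fraction explained by component i = λ_i / Σ λ:
  PC1: 45/65 = 0.6923
  PC2: 11/65 = 0.1692
  PC3: 9/65 = 0.1385

Step 3 — cumulative fraction after k components = (λ_1 + ... + λ_k) / Σ λ:
  k = 1: 45/65 = 0.6923
  k = 2: (45 + 11)/65 = 56/65 = 0.8615
  k = 3: (45 + 11 + 9)/65 = 65/65 = 1

Summary (fraction, with percent):

explained: PC1 0.6923 (69.23%), PC2 0.1692 (16.92%), PC3 0.1385 (13.85%);  cumulative: 0.6923, 0.8615, 1


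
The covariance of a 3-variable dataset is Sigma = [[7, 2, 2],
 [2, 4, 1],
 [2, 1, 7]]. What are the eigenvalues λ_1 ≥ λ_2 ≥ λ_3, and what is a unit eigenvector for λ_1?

Step 1 — characteristic polynomial p(λ) = det(λI - Sigma) = λ³ - tr·λ² + c_1·λ - det, where tr = trace, c_1 = sum of the principal 2×2 minors, det = det(Sigma):
  tr = 7 + 4 + 7 = 18,
  c_1 = (7·4 - (2)²) + (7·7 - (2)²) + (4·7 - (1)²) = 24 + 45 + 27 = 96,
  det = 7·(4·7 - (1)²) - (2)·((2)·7 - (1)·(2)) + (2)·((2)·(1) - 4·(2)) = 7·(27) - (2)·(12) + (2)·(-6) = 153.
  So p(λ) = λ³ - 18λ² + 96λ - 153.
Step 2 — look for an integer root (rational root theorem: any rational root is an integer divisor of 153). Testing λ = 3:
  p(3) = 27 - 162 + 288 - 153 = 0  ✓
  Dividing out (λ - 3): p(λ) = (λ - 3)(λ² - 15λ + 51).
Step 3 — remaining eigenvalues from the quadratic λ² - 15λ + 51 = 0:
  Δ = 15² - 4·51 = 225 - 204 = 21,  λ = (15 ± √21)/2 = (15 ± 4.5826)/2 ≈ 9.7913 or 5.2087.
  Sorted: λ_1 = 9.7913,  λ_2 = 5.2087,  λ_3 = 3  (check: sum = 18 = tr ✓).

Step 4 — unit eigenvector for λ_1 ≈ 9.7913: v spans the null space of (Sigma - λ_1 I), whose rows are
  r_1 = (-2.7913, 2, 2),  r_2 = (2, -5.7913, 1),  r_3 = (2, 1, -2.7913).
  v is orthogonal to every row, so take v ∝ r_1 × r_2 = ((2)·(1) - (2)·(-5.7913), (2)·(2) - (-2.7913)·(1), (-2.7913)·(-5.7913) - (2)·(2)) ≈ (13.5826, 6.7913, 12.1652).
  Let u = (13.5826, 6.7913, 12.1652).
  ||u|| = √((13.5826)² + (6.7913)² + (12.1652)²) = √(378.5989) ≈ 19.4576,  v_1 = u/||u|| ≈ (0.6981, 0.349, 0.6252) (||v_1|| = 1).

λ_1 = 9.7913,  λ_2 = 5.2087,  λ_3 = 3;  v_1 ≈ (0.6981, 0.349, 0.6252)


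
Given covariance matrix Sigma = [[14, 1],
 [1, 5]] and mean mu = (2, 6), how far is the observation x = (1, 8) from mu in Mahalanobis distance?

Step 1 — centre the observation: (x - mu) = (-1, 2).

Step 2 — invert Sigma. det(Sigma) = 14·5 - (1)² = 69.
  Sigma^{-1} = (1/det) · [[d, -b], [-b, a]] = [[0.0725, -0.0145],
 [-0.0145, 0.2029]].

Step 3 — form the quadratic (x - mu)^T · Sigma^{-1} · (x - mu):
  Sigma^{-1} · (x - mu) = (-0.1014, 0.4203).
  (x - mu)^T · [Sigma^{-1} · (x - mu)] = (-1)·(-0.1014) + (2)·(0.4203) = 0.942.

Step 4 — take square root: d = √(0.942) ≈ 0.9706.

d(x, mu) = √(0.942) ≈ 0.9706


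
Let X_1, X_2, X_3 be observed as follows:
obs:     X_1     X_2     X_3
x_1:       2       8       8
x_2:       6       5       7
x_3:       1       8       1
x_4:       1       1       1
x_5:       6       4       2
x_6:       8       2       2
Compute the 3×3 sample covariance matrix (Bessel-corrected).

Step 1 — column means:
  mean(X_1) = (2 + 6 + 1 + 1 + 6 + 8) / 6 = 24/6 = 4
  mean(X_2) = (8 + 5 + 8 + 1 + 4 + 2) / 6 = 28/6 = 4.6667
  mean(X_3) = (8 + 7 + 1 + 1 + 2 + 2) / 6 = 21/6 = 3.5

Step 2 — sample covariance S[i,j] = (1/(n-1)) · Σ_k (x_{k,i} - mean_i) · (x_{k,j} - mean_j), with n-1 = 5.
  S[X_1,X_1] = ((-2)·(-2) + (2)·(2) + (-3)·(-3) + (-3)·(-3) + (2)·(2) + (4)·(4)) / 5 = 46/5 = 9.2
  S[X_1,X_2] = ((-2)·(3.3333) + (2)·(0.3333) + (-3)·(3.3333) + (-3)·(-3.6667) + (2)·(-0.6667) + (4)·(-2.6667)) / 5 = -17/5 = -3.4
  S[X_1,X_3] = ((-2)·(4.5) + (2)·(3.5) + (-3)·(-2.5) + (-3)·(-2.5) + (2)·(-1.5) + (4)·(-1.5)) / 5 = 4/5 = 0.8
  S[X_2,X_2] = ((3.3333)·(3.3333) + (0.3333)·(0.3333) + (3.3333)·(3.3333) + (-3.6667)·(-3.6667) + (-0.6667)·(-0.6667) + (-2.6667)·(-2.6667)) / 5 = 43.3333/5 = 8.6667
  S[X_2,X_3] = ((3.3333)·(4.5) + (0.3333)·(3.5) + (3.3333)·(-2.5) + (-3.6667)·(-2.5) + (-0.6667)·(-1.5) + (-2.6667)·(-1.5)) / 5 = 22/5 = 4.4
  S[X_3,X_3] = ((4.5)·(4.5) + (3.5)·(3.5) + (-2.5)·(-2.5) + (-2.5)·(-2.5) + (-1.5)·(-1.5) + (-1.5)·(-1.5)) / 5 = 49.5/5 = 9.9

S is symmetric (S[j,i] = S[i,j]). Assembling:

S = [[9.2, -3.4, 0.8],
 [-3.4, 8.6667, 4.4],
 [0.8, 4.4, 9.9]]


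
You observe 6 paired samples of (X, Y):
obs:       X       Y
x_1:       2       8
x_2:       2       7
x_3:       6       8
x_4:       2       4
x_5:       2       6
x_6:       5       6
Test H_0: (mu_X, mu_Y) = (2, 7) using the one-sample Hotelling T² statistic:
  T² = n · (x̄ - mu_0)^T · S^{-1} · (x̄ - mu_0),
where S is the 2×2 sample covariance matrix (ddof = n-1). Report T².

Step 1 — sample mean vector:
  mean(X) = (2 + 2 + 6 + 2 + 2 + 5) / 6 = 19/6 = 3.1667
  mean(Y) = (8 + 7 + 8 + 4 + 6 + 6) / 6 = 39/6 = 6.5
  x̄ = (3.1667, 6.5),  deviation x̄ - mu_0 = (3.1667, 6.5) - (2, 7) = (1.1667, -0.5).

Step 2 — sample covariance matrix, S[i,j] = (1/(n-1)) · Σ_k (x_{k,i} - mean_i) · (x_{k,j} - mean_j), divisor n-1 = 5:
  S[X,X] = ((-1.1667)·(-1.1667) + (-1.1667)·(-1.1667) + (2.8333)·(2.8333) + (-1.1667)·(-1.1667) + (-1.1667)·(-1.1667) + (1.8333)·(1.8333)) / 5 = 16.8333/5 = 3.3667
  S[X,Y] = ((-1.1667)·(1.5) + (-1.1667)·(0.5) + (2.8333)·(1.5) + (-1.1667)·(-2.5) + (-1.1667)·(-0.5) + (1.8333)·(-0.5)) / 5 = 4.5/5 = 0.9
  S[Y,Y] = ((1.5)·(1.5) + (0.5)·(0.5) + (1.5)·(1.5) + (-2.5)·(-2.5) + (-0.5)·(-0.5) + (-0.5)·(-0.5)) / 5 = 11.5/5 = 2.3
  S = [[3.3667, 0.9],
 [0.9, 2.3]].

Step 3 — invert S. det(S) = 3.3667·2.3 - (0.9)² = 6.9333.
  S^{-1} = (1/det) · [[d, -b], [-b, a]] = [[0.3317, -0.1298],
 [-0.1298, 0.4856]].

Step 4 — quadratic form (x̄ - mu_0)^T · S^{-1} · (x̄ - mu_0):
  S^{-1} · (x̄ - mu_0) = (0.4519, -0.3942),
  (x̄ - mu_0)^T · [...] = (1.1667)·(0.4519) + (-0.5)·(-0.3942) = 0.7244.

Step 5 — scale by n: T² = 6 · 0.7244 = 4.3462.

T² ≈ 4.3462


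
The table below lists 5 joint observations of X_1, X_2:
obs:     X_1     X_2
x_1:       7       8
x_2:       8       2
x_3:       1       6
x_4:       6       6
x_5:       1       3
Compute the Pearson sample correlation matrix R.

Step 1 — column means:
  mean(X_1) = (7 + 8 + 1 + 6 + 1) / 5 = 23/5 = 4.6
  mean(X_2) = (8 + 2 + 6 + 6 + 3) / 5 = 25/5 = 5

Step 2 — sample variances and covariances s[i,j] = (1/(n-1)) · Σ_k (x_{k,i} - mean_i) · (x_{k,j} - mean_j), with n-1 = 4:
  s[X_1,X_1] = ((2.4)·(2.4) + (3.4)·(3.4) + (-3.6)·(-3.6) + (1.4)·(1.4) + (-3.6)·(-3.6)) / 4 = 45.2/4 = 11.3
  s[X_1,X_2] = ((2.4)·(3) + (3.4)·(-3) + (-3.6)·(1) + (1.4)·(1) + (-3.6)·(-2)) / 4 = 2/4 = 0.5
  s[X_2,X_2] = ((3)·(3) + (-3)·(-3) + (1)·(1) + (1)·(1) + (-2)·(-2)) / 4 = 24/4 = 6
  Sample standard deviations s_i = √(s[i,i]):
  s(X_1) = √(11.3) = 3.3615
  s(X_2) = √(6) = 2.4495

Step 3 — r_{ij} = s_{ij} / (s_i · s_j):
  r[X_1,X_1] = 1 (diagonal).
  r[X_1,X_2] = 0.5 / (3.3615 · 2.4495) = 0.5 / 8.2341 = 0.0607
  r[X_2,X_2] = 1 (diagonal).

R is symmetric with unit diagonal. Assembling:

R = [[1, 0.0607],
 [0.0607, 1]]


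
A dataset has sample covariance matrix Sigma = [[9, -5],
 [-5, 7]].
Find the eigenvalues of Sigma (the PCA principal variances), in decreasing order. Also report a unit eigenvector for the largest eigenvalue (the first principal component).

Step 1 — characteristic polynomial of 2×2 Sigma:
  det(Sigma - λI) = λ² - trace · λ + det = 0.
  trace = 9 + 7 = 16, det = 9·7 - (-5)² = 38.
Step 2 — discriminant:
  Δ = trace² - 4·det = 256 - 152 = 104.
Step 3 — eigenvalues:
  λ = (trace ± √Δ)/2 = (16 ± 10.198)/2,
  λ_1 = 13.099,  λ_2 = 2.901.

Step 4 — unit eigenvector for λ_1: solve (Sigma - λ_1 I)v = 0. First row:
  (9 - 13.099)·v_x + (-5)·v_y = 0, i.e. (-4.099)·v_x + (-5)·v_y = 0,
  so v ∝ (b, λ_1 - a) = (-5, 4.099); multiply by -1 so the first entry is positive: u = (5, -4.099).
  ||u|| = √((5)² + (-4.099)²) = √(41.802) ≈ 6.4654,
  v_1 = u/||u|| ≈ (0.7733, -0.634) (||v_1|| = 1).

λ_1 = 13.099,  λ_2 = 2.901;  v_1 ≈ (0.7733, -0.634)


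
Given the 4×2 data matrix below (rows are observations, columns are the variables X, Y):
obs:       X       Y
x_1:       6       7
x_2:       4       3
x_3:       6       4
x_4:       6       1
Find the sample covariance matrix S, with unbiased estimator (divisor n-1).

Step 1 — column means:
  mean(X) = (6 + 4 + 6 + 6) / 4 = 22/4 = 5.5
  mean(Y) = (7 + 3 + 4 + 1) / 4 = 15/4 = 3.75

Step 2 — sample covariance S[i,j] = (1/(n-1)) · Σ_k (x_{k,i} - mean_i) · (x_{k,j} - mean_j), with n-1 = 3.
  S[X,X] = ((0.5)·(0.5) + (-1.5)·(-1.5) + (0.5)·(0.5) + (0.5)·(0.5)) / 3 = 3/3 = 1
  S[X,Y] = ((0.5)·(3.25) + (-1.5)·(-0.75) + (0.5)·(0.25) + (0.5)·(-2.75)) / 3 = 1.5/3 = 0.5
  S[Y,Y] = ((3.25)·(3.25) + (-0.75)·(-0.75) + (0.25)·(0.25) + (-2.75)·(-2.75)) / 3 = 18.75/3 = 6.25

S is symmetric (S[j,i] = S[i,j]). Assembling:

S = [[1, 0.5],
 [0.5, 6.25]]


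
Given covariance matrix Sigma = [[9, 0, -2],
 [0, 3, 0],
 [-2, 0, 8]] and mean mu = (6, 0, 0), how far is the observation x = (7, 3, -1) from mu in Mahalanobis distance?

Step 1 — centre the observation: (x - mu) = (1, 3, -1).

Step 2 — invert Sigma (cofactor / det for 3×3, or solve directly):
  Sigma^{-1} = [[0.1176, 0, 0.0294],
 [0, 0.3333, 0],
 [0.0294, 0, 0.1324]].

Step 3 — form the quadratic (x - mu)^T · Sigma^{-1} · (x - mu):
  Sigma^{-1} · (x - mu) = (0.0882, 1, -0.1029).
  (x - mu)^T · [Sigma^{-1} · (x - mu)] = (1)·(0.0882) + (3)·(1) + (-1)·(-0.1029) = 3.1912.

Step 4 — take square root: d = √(3.1912) ≈ 1.7864.

d(x, mu) = √(3.1912) ≈ 1.7864


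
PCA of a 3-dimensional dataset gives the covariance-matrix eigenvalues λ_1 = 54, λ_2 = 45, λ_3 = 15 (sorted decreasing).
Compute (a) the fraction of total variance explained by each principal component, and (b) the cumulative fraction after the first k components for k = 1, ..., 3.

Step 1 — total variance = trace(Sigma) = Σ λ_i = 54 + 45 + 15 = 114.

Step 2 — fraction explained by component i = λ_i / Σ λ:
  PC1: 54/114 = 0.4737
  PC2: 45/114 = 0.3947
  PC3: 15/114 = 0.1316

Step 3 — cumulative fraction after k components = (λ_1 + ... + λ_k) / Σ λ:
  k = 1: 54/114 = 0.4737
  k = 2: (54 + 45)/114 = 99/114 = 0.8684
  k = 3: (54 + 45 + 15)/114 = 114/114 = 1

Summary (fraction, with percent):

explained: PC1 0.4737 (47.37%), PC2 0.3947 (39.47%), PC3 0.1316 (13.16%);  cumulative: 0.4737, 0.8684, 1


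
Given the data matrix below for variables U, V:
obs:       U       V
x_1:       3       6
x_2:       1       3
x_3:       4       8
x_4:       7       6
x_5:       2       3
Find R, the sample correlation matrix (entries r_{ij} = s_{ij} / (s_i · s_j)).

Step 1 — column means:
  mean(U) = (3 + 1 + 4 + 7 + 2) / 5 = 17/5 = 3.4
  mean(V) = (6 + 3 + 8 + 6 + 3) / 5 = 26/5 = 5.2

Step 2 — sample variances and covariances s[i,j] = (1/(n-1)) · Σ_k (x_{k,i} - mean_i) · (x_{k,j} - mean_j), with n-1 = 4:
  s[U,U] = ((-0.4)·(-0.4) + (-2.4)·(-2.4) + (0.6)·(0.6) + (3.6)·(3.6) + (-1.4)·(-1.4)) / 4 = 21.2/4 = 5.3
  s[U,V] = ((-0.4)·(0.8) + (-2.4)·(-2.2) + (0.6)·(2.8) + (3.6)·(0.8) + (-1.4)·(-2.2)) / 4 = 12.6/4 = 3.15
  s[V,V] = ((0.8)·(0.8) + (-2.2)·(-2.2) + (2.8)·(2.8) + (0.8)·(0.8) + (-2.2)·(-2.2)) / 4 = 18.8/4 = 4.7
  Sample standard deviations s_i = √(s[i,i]):
  s(U) = √(5.3) = 2.3022
  s(V) = √(4.7) = 2.1679

Step 3 — r_{ij} = s_{ij} / (s_i · s_j):
  r[U,U] = 1 (diagonal).
  r[U,V] = 3.15 / (2.3022 · 2.1679) = 3.15 / 4.991 = 0.6311
  r[V,V] = 1 (diagonal).

R is symmetric with unit diagonal. Assembling:

R = [[1, 0.6311],
 [0.6311, 1]]


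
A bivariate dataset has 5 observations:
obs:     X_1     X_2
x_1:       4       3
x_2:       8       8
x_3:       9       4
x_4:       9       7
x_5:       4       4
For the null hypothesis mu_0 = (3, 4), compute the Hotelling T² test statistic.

Step 1 — sample mean vector:
  mean(X_1) = (4 + 8 + 9 + 9 + 4) / 5 = 34/5 = 6.8
  mean(X_2) = (3 + 8 + 4 + 7 + 4) / 5 = 26/5 = 5.2
  x̄ = (6.8, 5.2),  deviation x̄ - mu_0 = (6.8, 5.2) - (3, 4) = (3.8, 1.2).

Step 2 — sample covariance matrix, S[i,j] = (1/(n-1)) · Σ_k (x_{k,i} - mean_i) · (x_{k,j} - mean_j), divisor n-1 = 4:
  S[X_1,X_1] = ((-2.8)·(-2.8) + (1.2)·(1.2) + (2.2)·(2.2) + (2.2)·(2.2) + (-2.8)·(-2.8)) / 4 = 26.8/4 = 6.7
  S[X_1,X_2] = ((-2.8)·(-2.2) + (1.2)·(2.8) + (2.2)·(-1.2) + (2.2)·(1.8) + (-2.8)·(-1.2)) / 4 = 14.2/4 = 3.55
  S[X_2,X_2] = ((-2.2)·(-2.2) + (2.8)·(2.8) + (-1.2)·(-1.2) + (1.8)·(1.8) + (-1.2)·(-1.2)) / 4 = 18.8/4 = 4.7
  S = [[6.7, 3.55],
 [3.55, 4.7]].

Step 3 — invert S. det(S) = 6.7·4.7 - (3.55)² = 18.8875.
  S^{-1} = (1/det) · [[d, -b], [-b, a]] = [[0.2488, -0.188],
 [-0.188, 0.3547]].

Step 4 — quadratic form (x̄ - mu_0)^T · S^{-1} · (x̄ - mu_0):
  S^{-1} · (x̄ - mu_0) = (0.7201, -0.2886),
  (x̄ - mu_0)^T · [...] = (3.8)·(0.7201) + (1.2)·(-0.2886) = 2.3899.

Step 5 — scale by n: T² = 5 · 2.3899 = 11.9497.

T² ≈ 11.9497


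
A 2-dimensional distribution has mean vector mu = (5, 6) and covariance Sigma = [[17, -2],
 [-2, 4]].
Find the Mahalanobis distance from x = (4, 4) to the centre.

Step 1 — centre the observation: (x - mu) = (-1, -2).

Step 2 — invert Sigma. det(Sigma) = 17·4 - (-2)² = 64.
  Sigma^{-1} = (1/det) · [[d, -b], [-b, a]] = [[0.0625, 0.0312],
 [0.0312, 0.2656]].

Step 3 — form the quadratic (x - mu)^T · Sigma^{-1} · (x - mu):
  Sigma^{-1} · (x - mu) = (-0.125, -0.5625).
  (x - mu)^T · [Sigma^{-1} · (x - mu)] = (-1)·(-0.125) + (-2)·(-0.5625) = 1.25.

Step 4 — take square root: d = √(1.25) ≈ 1.118.

d(x, mu) = √(1.25) ≈ 1.118


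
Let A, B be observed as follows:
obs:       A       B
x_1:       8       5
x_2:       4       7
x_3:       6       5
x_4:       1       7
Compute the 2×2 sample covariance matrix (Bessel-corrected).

Step 1 — column means:
  mean(A) = (8 + 4 + 6 + 1) / 4 = 19/4 = 4.75
  mean(B) = (5 + 7 + 5 + 7) / 4 = 24/4 = 6

Step 2 — sample covariance S[i,j] = (1/(n-1)) · Σ_k (x_{k,i} - mean_i) · (x_{k,j} - mean_j), with n-1 = 3.
  S[A,A] = ((3.25)·(3.25) + (-0.75)·(-0.75) + (1.25)·(1.25) + (-3.75)·(-3.75)) / 3 = 26.75/3 = 8.9167
  S[A,B] = ((3.25)·(-1) + (-0.75)·(1) + (1.25)·(-1) + (-3.75)·(1)) / 3 = -9/3 = -3
  S[B,B] = ((-1)·(-1) + (1)·(1) + (-1)·(-1) + (1)·(1)) / 3 = 4/3 = 1.3333

S is symmetric (S[j,i] = S[i,j]). Assembling:

S = [[8.9167, -3],
 [-3, 1.3333]]


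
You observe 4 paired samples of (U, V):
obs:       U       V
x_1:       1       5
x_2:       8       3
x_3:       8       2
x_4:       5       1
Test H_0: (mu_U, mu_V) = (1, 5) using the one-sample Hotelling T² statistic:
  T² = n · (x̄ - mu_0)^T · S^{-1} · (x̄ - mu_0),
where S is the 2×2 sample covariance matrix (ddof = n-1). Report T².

Step 1 — sample mean vector:
  mean(U) = (1 + 8 + 8 + 5) / 4 = 22/4 = 5.5
  mean(V) = (5 + 3 + 2 + 1) / 4 = 11/4 = 2.75
  x̄ = (5.5, 2.75),  deviation x̄ - mu_0 = (5.5, 2.75) - (1, 5) = (4.5, -2.25).

Step 2 — sample covariance matrix, S[i,j] = (1/(n-1)) · Σ_k (x_{k,i} - mean_i) · (x_{k,j} - mean_j), divisor n-1 = 3:
  S[U,U] = ((-4.5)·(-4.5) + (2.5)·(2.5) + (2.5)·(2.5) + (-0.5)·(-0.5)) / 3 = 33/3 = 11
  S[U,V] = ((-4.5)·(2.25) + (2.5)·(0.25) + (2.5)·(-0.75) + (-0.5)·(-1.75)) / 3 = -10.5/3 = -3.5
  S[V,V] = ((2.25)·(2.25) + (0.25)·(0.25) + (-0.75)·(-0.75) + (-1.75)·(-1.75)) / 3 = 8.75/3 = 2.9167
  S = [[11, -3.5],
 [-3.5, 2.9167]].

Step 3 — invert S. det(S) = 11·2.9167 - (-3.5)² = 19.8333.
  S^{-1} = (1/det) · [[d, -b], [-b, a]] = [[0.1471, 0.1765],
 [0.1765, 0.5546]].

Step 4 — quadratic form (x̄ - mu_0)^T · S^{-1} · (x̄ - mu_0):
  S^{-1} · (x̄ - mu_0) = (0.2647, -0.4538),
  (x̄ - mu_0)^T · [...] = (4.5)·(0.2647) + (-2.25)·(-0.4538) = 2.2122.

Step 5 — scale by n: T² = 4 · 2.2122 = 8.8487.

T² ≈ 8.8487


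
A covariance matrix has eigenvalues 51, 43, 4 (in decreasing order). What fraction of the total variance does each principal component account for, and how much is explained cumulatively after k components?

Step 1 — total variance = trace(Sigma) = Σ λ_i = 51 + 43 + 4 = 98.

Step 2 — fraction explained by component i = λ_i / Σ λ:
  PC1: 51/98 = 0.5204
  PC2: 43/98 = 0.4388
  PC3: 4/98 = 0.0408

Step 3 — cumulative fraction after k components = (λ_1 + ... + λ_k) / Σ λ:
  k = 1: 51/98 = 0.5204
  k = 2: (51 + 43)/98 = 94/98 = 0.9592
  k = 3: (51 + 43 + 4)/98 = 98/98 = 1

Summary (fraction, with percent):

explained: PC1 0.5204 (52.04%), PC2 0.4388 (43.88%), PC3 0.0408 (4.08%);  cumulative: 0.5204, 0.9592, 1


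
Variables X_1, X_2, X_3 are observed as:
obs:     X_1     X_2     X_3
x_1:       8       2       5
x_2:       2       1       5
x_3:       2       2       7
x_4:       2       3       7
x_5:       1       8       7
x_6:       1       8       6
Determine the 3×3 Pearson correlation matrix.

Step 1 — column means:
  mean(X_1) = (8 + 2 + 2 + 2 + 1 + 1) / 6 = 16/6 = 2.6667
  mean(X_2) = (2 + 1 + 2 + 3 + 8 + 8) / 6 = 24/6 = 4
  mean(X_3) = (5 + 5 + 7 + 7 + 7 + 6) / 6 = 37/6 = 6.1667

Step 2 — sample variances and covariances s[i,j] = (1/(n-1)) · Σ_k (x_{k,i} - mean_i) · (x_{k,j} - mean_j), with n-1 = 5:
  s[X_1,X_1] = ((5.3333)·(5.3333) + (-0.6667)·(-0.6667) + (-0.6667)·(-0.6667) + (-0.6667)·(-0.6667) + (-1.6667)·(-1.6667) + (-1.6667)·(-1.6667)) / 5 = 35.3333/5 = 7.0667
  s[X_1,X_2] = ((5.3333)·(-2) + (-0.6667)·(-3) + (-0.6667)·(-2) + (-0.6667)·(-1) + (-1.6667)·(4) + (-1.6667)·(4)) / 5 = -20/5 = -4
  s[X_1,X_3] = ((5.3333)·(-1.1667) + (-0.6667)·(-1.1667) + (-0.6667)·(0.8333) + (-0.6667)·(0.8333) + (-1.6667)·(0.8333) + (-1.6667)·(-0.1667)) / 5 = -7.6667/5 = -1.5333
  s[X_2,X_2] = ((-2)·(-2) + (-3)·(-3) + (-2)·(-2) + (-1)·(-1) + (4)·(4) + (4)·(4)) / 5 = 50/5 = 10
  s[X_2,X_3] = ((-2)·(-1.1667) + (-3)·(-1.1667) + (-2)·(0.8333) + (-1)·(0.8333) + (4)·(0.8333) + (4)·(-0.1667)) / 5 = 6/5 = 1.2
  s[X_3,X_3] = ((-1.1667)·(-1.1667) + (-1.1667)·(-1.1667) + (0.8333)·(0.8333) + (0.8333)·(0.8333) + (0.8333)·(0.8333) + (-0.1667)·(-0.1667)) / 5 = 4.8333/5 = 0.9667
  Sample standard deviations s_i = √(s[i,i]):
  s(X_1) = √(7.0667) = 2.6583
  s(X_2) = √(10) = 3.1623
  s(X_3) = √(0.9667) = 0.9832

Step 3 — r_{ij} = s_{ij} / (s_i · s_j):
  r[X_1,X_1] = 1 (diagonal).
  r[X_1,X_2] = -4 / (2.6583 · 3.1623) = -4 / 8.4063 = -0.4758
  r[X_1,X_3] = -1.5333 / (2.6583 · 0.9832) = -1.5333 / 2.6136 = -0.5867
  r[X_2,X_2] = 1 (diagonal).
  r[X_2,X_3] = 1.2 / (3.1623 · 0.9832) = 1.2 / 3.1091 = 0.386
  r[X_3,X_3] = 1 (diagonal).

R is symmetric with unit diagonal. Assembling:

R = [[1, -0.4758, -0.5867],
 [-0.4758, 1, 0.386],
 [-0.5867, 0.386, 1]]


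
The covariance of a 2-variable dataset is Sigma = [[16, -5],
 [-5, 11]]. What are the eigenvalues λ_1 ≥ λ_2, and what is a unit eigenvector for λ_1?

Step 1 — characteristic polynomial of 2×2 Sigma:
  det(Sigma - λI) = λ² - trace · λ + det = 0.
  trace = 16 + 11 = 27, det = 16·11 - (-5)² = 151.
Step 2 — discriminant:
  Δ = trace² - 4·det = 729 - 604 = 125.
Step 3 — eigenvalues:
  λ = (trace ± √Δ)/2 = (27 ± 11.1803)/2,
  λ_1 = 19.0902,  λ_2 = 7.9098.

Step 4 — unit eigenvector for λ_1: solve (Sigma - λ_1 I)v = 0. First row:
  (16 - 19.0902)·v_x + (-5)·v_y = 0, i.e. (-3.0902)·v_x + (-5)·v_y = 0,
  so v ∝ (b, λ_1 - a) = (-5, 3.0902); multiply by -1 so the first entry is positive: u = (5, -3.0902).
  ||u|| = √((5)² + (-3.0902)²) = √(34.5492) ≈ 5.8779,
  v_1 = u/||u|| ≈ (0.8507, -0.5257) (||v_1|| = 1).

λ_1 = 19.0902,  λ_2 = 7.9098;  v_1 ≈ (0.8507, -0.5257)


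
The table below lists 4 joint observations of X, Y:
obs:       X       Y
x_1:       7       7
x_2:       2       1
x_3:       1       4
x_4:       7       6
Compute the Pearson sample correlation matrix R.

Step 1 — column means:
  mean(X) = (7 + 2 + 1 + 7) / 4 = 17/4 = 4.25
  mean(Y) = (7 + 1 + 4 + 6) / 4 = 18/4 = 4.5

Step 2 — sample variances and covariances s[i,j] = (1/(n-1)) · Σ_k (x_{k,i} - mean_i) · (x_{k,j} - mean_j), with n-1 = 3:
  s[X,X] = ((2.75)·(2.75) + (-2.25)·(-2.25) + (-3.25)·(-3.25) + (2.75)·(2.75)) / 3 = 30.75/3 = 10.25
  s[X,Y] = ((2.75)·(2.5) + (-2.25)·(-3.5) + (-3.25)·(-0.5) + (2.75)·(1.5)) / 3 = 20.5/3 = 6.8333
  s[Y,Y] = ((2.5)·(2.5) + (-3.5)·(-3.5) + (-0.5)·(-0.5) + (1.5)·(1.5)) / 3 = 21/3 = 7
  Sample standard deviations s_i = √(s[i,i]):
  s(X) = √(10.25) = 3.2016
  s(Y) = √(7) = 2.6458

Step 3 — r_{ij} = s_{ij} / (s_i · s_j):
  r[X,X] = 1 (diagonal).
  r[X,Y] = 6.8333 / (3.2016 · 2.6458) = 6.8333 / 8.4705 = 0.8067
  r[Y,Y] = 1 (diagonal).

R is symmetric with unit diagonal. Assembling:

R = [[1, 0.8067],
 [0.8067, 1]]


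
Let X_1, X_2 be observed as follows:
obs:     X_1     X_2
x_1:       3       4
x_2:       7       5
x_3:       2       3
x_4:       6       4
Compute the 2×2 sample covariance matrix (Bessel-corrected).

Step 1 — column means:
  mean(X_1) = (3 + 7 + 2 + 6) / 4 = 18/4 = 4.5
  mean(X_2) = (4 + 5 + 3 + 4) / 4 = 16/4 = 4

Step 2 — sample covariance S[i,j] = (1/(n-1)) · Σ_k (x_{k,i} - mean_i) · (x_{k,j} - mean_j), with n-1 = 3.
  S[X_1,X_1] = ((-1.5)·(-1.5) + (2.5)·(2.5) + (-2.5)·(-2.5) + (1.5)·(1.5)) / 3 = 17/3 = 5.6667
  S[X_1,X_2] = ((-1.5)·(0) + (2.5)·(1) + (-2.5)·(-1) + (1.5)·(0)) / 3 = 5/3 = 1.6667
  S[X_2,X_2] = ((0)·(0) + (1)·(1) + (-1)·(-1) + (0)·(0)) / 3 = 2/3 = 0.6667

S is symmetric (S[j,i] = S[i,j]). Assembling:

S = [[5.6667, 1.6667],
 [1.6667, 0.6667]]


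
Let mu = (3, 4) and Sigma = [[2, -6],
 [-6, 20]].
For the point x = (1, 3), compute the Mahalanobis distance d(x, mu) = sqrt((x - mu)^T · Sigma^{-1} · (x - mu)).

Step 1 — centre the observation: (x - mu) = (-2, -1).

Step 2 — invert Sigma. det(Sigma) = 2·20 - (-6)² = 4.
  Sigma^{-1} = (1/det) · [[d, -b], [-b, a]] = [[5, 1.5],
 [1.5, 0.5]].

Step 3 — form the quadratic (x - mu)^T · Sigma^{-1} · (x - mu):
  Sigma^{-1} · (x - mu) = (-11.5, -3.5).
  (x - mu)^T · [Sigma^{-1} · (x - mu)] = (-2)·(-11.5) + (-1)·(-3.5) = 26.5.

Step 4 — take square root: d = √(26.5) ≈ 5.1478.

d(x, mu) = √(26.5) ≈ 5.1478


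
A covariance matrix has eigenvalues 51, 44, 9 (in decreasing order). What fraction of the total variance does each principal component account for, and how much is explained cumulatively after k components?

Step 1 — total variance = trace(Sigma) = Σ λ_i = 51 + 44 + 9 = 104.

Step 2 — fraction explained by component i = λ_i / Σ λ:
  PC1: 51/104 = 0.4904
  PC2: 44/104 = 0.4231
  PC3: 9/104 = 0.0865

Step 3 — cumulative fraction after k components = (λ_1 + ... + λ_k) / Σ λ:
  k = 1: 51/104 = 0.4904
  k = 2: (51 + 44)/104 = 95/104 = 0.9135
  k = 3: (51 + 44 + 9)/104 = 104/104 = 1

Summary (fraction, with percent):

explained: PC1 0.4904 (49.04%), PC2 0.4231 (42.31%), PC3 0.0865 (8.65%);  cumulative: 0.4904, 0.9135, 1


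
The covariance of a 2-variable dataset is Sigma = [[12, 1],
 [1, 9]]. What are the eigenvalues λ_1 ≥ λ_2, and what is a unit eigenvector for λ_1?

Step 1 — characteristic polynomial of 2×2 Sigma:
  det(Sigma - λI) = λ² - trace · λ + det = 0.
  trace = 12 + 9 = 21, det = 12·9 - (1)² = 107.
Step 2 — discriminant:
  Δ = trace² - 4·det = 441 - 428 = 13.
Step 3 — eigenvalues:
  λ = (trace ± √Δ)/2 = (21 ± 3.6056)/2,
  λ_1 = 12.3028,  λ_2 = 8.6972.

Step 4 — unit eigenvector for λ_1: solve (Sigma - λ_1 I)v = 0. First row:
  (12 - 12.3028)·v_x + (1)·v_y = 0, i.e. (-0.3028)·v_x + (1)·v_y = 0,
  so v ∝ (b, λ_1 - a) = (1, 0.3028) = u.
  ||u|| = √((1)² + (0.3028)²) = √(1.0917) ≈ 1.0448,
  v_1 = u/||u|| ≈ (0.9571, 0.2898) (||v_1|| = 1).

λ_1 = 12.3028,  λ_2 = 8.6972;  v_1 ≈ (0.9571, 0.2898)


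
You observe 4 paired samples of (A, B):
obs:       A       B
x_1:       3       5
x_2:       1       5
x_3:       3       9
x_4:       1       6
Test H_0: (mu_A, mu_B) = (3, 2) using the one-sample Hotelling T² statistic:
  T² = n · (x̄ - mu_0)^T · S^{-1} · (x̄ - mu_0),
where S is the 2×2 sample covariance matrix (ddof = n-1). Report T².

Step 1 — sample mean vector:
  mean(A) = (3 + 1 + 3 + 1) / 4 = 8/4 = 2
  mean(B) = (5 + 5 + 9 + 6) / 4 = 25/4 = 6.25
  x̄ = (2, 6.25),  deviation x̄ - mu_0 = (2, 6.25) - (3, 2) = (-1, 4.25).

Step 2 — sample covariance matrix, S[i,j] = (1/(n-1)) · Σ_k (x_{k,i} - mean_i) · (x_{k,j} - mean_j), divisor n-1 = 3:
  S[A,A] = ((1)·(1) + (-1)·(-1) + (1)·(1) + (-1)·(-1)) / 3 = 4/3 = 1.3333
  S[A,B] = ((1)·(-1.25) + (-1)·(-1.25) + (1)·(2.75) + (-1)·(-0.25)) / 3 = 3/3 = 1
  S[B,B] = ((-1.25)·(-1.25) + (-1.25)·(-1.25) + (2.75)·(2.75) + (-0.25)·(-0.25)) / 3 = 10.75/3 = 3.5833
  S = [[1.3333, 1],
 [1, 3.5833]].

Step 3 — invert S. det(S) = 1.3333·3.5833 - (1)² = 3.7778.
  S^{-1} = (1/det) · [[d, -b], [-b, a]] = [[0.9485, -0.2647],
 [-0.2647, 0.3529]].

Step 4 — quadratic form (x̄ - mu_0)^T · S^{-1} · (x̄ - mu_0):
  S^{-1} · (x̄ - mu_0) = (-2.0735, 1.7647),
  (x̄ - mu_0)^T · [...] = (-1)·(-2.0735) + (4.25)·(1.7647) = 9.5735.

Step 5 — scale by n: T² = 4 · 9.5735 = 38.2941.

T² ≈ 38.2941


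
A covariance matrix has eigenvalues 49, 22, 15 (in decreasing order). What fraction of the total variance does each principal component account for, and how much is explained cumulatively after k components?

Step 1 — total variance = trace(Sigma) = Σ λ_i = 49 + 22 + 15 = 86.

Step 2 — fraction explained by component i = λ_i / Σ λ:
  PC1: 49/86 = 0.5698
  PC2: 22/86 = 0.2558
  PC3: 15/86 = 0.1744

Step 3 — cumulative fraction after k components = (λ_1 + ... + λ_k) / Σ λ:
  k = 1: 49/86 = 0.5698
  k = 2: (49 + 22)/86 = 71/86 = 0.8256
  k = 3: (49 + 22 + 15)/86 = 86/86 = 1

Summary (fraction, with percent):

explained: PC1 0.5698 (56.98%), PC2 0.2558 (25.58%), PC3 0.1744 (17.44%);  cumulative: 0.5698, 0.8256, 1


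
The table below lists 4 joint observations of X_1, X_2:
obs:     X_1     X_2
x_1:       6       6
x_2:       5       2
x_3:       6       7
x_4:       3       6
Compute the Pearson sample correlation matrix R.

Step 1 — column means:
  mean(X_1) = (6 + 5 + 6 + 3) / 4 = 20/4 = 5
  mean(X_2) = (6 + 2 + 7 + 6) / 4 = 21/4 = 5.25

Step 2 — sample variances and covariances s[i,j] = (1/(n-1)) · Σ_k (x_{k,i} - mean_i) · (x_{k,j} - mean_j), with n-1 = 3:
  s[X_1,X_1] = ((1)·(1) + (0)·(0) + (1)·(1) + (-2)·(-2)) / 3 = 6/3 = 2
  s[X_1,X_2] = ((1)·(0.75) + (0)·(-3.25) + (1)·(1.75) + (-2)·(0.75)) / 3 = 1/3 = 0.3333
  s[X_2,X_2] = ((0.75)·(0.75) + (-3.25)·(-3.25) + (1.75)·(1.75) + (0.75)·(0.75)) / 3 = 14.75/3 = 4.9167
  Sample standard deviations s_i = √(s[i,i]):
  s(X_1) = √(2) = 1.4142
  s(X_2) = √(4.9167) = 2.2174

Step 3 — r_{ij} = s_{ij} / (s_i · s_j):
  r[X_1,X_1] = 1 (diagonal).
  r[X_1,X_2] = 0.3333 / (1.4142 · 2.2174) = 0.3333 / 3.1358 = 0.1063
  r[X_2,X_2] = 1 (diagonal).

R is symmetric with unit diagonal. Assembling:

R = [[1, 0.1063],
 [0.1063, 1]]
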